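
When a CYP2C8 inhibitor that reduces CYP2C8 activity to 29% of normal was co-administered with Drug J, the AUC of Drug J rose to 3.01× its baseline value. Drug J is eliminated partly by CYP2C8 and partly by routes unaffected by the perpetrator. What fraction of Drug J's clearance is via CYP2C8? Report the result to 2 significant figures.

Write x for the fraction cleared via CYP2C8. The observed AUC change means clearance fell to 1/3.01 = 0.3322 of baseline.
Only the CYP2C8 route changed, so 0.3322 = x·0.29 + (1 − x), giving x = 0.94.

0.94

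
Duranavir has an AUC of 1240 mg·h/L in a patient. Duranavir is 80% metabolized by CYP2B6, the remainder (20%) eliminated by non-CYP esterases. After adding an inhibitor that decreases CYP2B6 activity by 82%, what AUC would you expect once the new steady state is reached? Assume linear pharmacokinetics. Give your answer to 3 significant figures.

3.60 × 10³ mg·h/L

CYP2B6: 0.8 × 0.18 = 0.144
Other: 0.2 (unchanged)
New clearance relative to baseline: 0.144 + 0.2 = 0.344.
New AUC = baseline ÷ relative clearance = 1240 / 0.344 = 3.60 × 10³ mg·h/L.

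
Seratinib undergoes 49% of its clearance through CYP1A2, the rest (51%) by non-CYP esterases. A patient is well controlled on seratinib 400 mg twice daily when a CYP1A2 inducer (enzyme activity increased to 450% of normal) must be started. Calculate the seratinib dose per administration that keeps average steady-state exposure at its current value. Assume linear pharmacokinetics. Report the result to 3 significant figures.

1.09 × 10³ mg

CYP1A2: 0.49 × 4.5 = 2.205
Other: 0.51 (unchanged)
Relative clearance = 2.205 + 0.51 = 2.715.
To maintain the same steady-state level, dose must scale with clearance: new dose = 400 × 2.715 = 1.09 × 10³ mg.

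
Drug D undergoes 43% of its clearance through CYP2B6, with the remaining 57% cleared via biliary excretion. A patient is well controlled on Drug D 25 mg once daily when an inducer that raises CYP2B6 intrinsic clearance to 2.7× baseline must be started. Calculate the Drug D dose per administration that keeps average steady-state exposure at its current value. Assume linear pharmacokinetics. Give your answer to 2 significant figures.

The CYP2B6 pathway (43% of clearance) is boosted to 2.7× activity: 0.43 × 2.7 = 1.161.
The remaining 57% of clearance is unaffected.
Relative clearance = 1.161 + 0.57 = 1.731.
To maintain the same steady-state level, dose must scale with clearance: new dose = 25 × 1.731 = 43 mg.

43 mg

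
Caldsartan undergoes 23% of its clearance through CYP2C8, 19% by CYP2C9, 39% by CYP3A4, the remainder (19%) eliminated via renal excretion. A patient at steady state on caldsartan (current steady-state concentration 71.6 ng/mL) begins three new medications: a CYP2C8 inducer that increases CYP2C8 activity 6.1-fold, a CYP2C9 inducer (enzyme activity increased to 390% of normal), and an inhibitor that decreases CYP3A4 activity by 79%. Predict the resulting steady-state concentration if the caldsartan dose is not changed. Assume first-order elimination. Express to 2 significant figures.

The CYP2C8 pathway (23% of clearance) rises to 6.1× activity: 0.23 × 6.1 = 1.403.
The CYP2C9 pathway (19% of clearance) is boosted to 3.9× activity: 0.19 × 3.9 = 0.741.
The CYP3A4 pathway (39% of clearance) is reduced to 0.21× activity: 0.39 × 0.21 = 0.0819.
The remaining 19% of clearance is unaffected.
Relative clearance = 1.403 + 0.741 + 0.0819 + 0.19 = 2.4159.
Steady-state concentration ∝ 1/CL: new value = 71.6 / 2.4159 = 30 ng/mL.

30 ng/mL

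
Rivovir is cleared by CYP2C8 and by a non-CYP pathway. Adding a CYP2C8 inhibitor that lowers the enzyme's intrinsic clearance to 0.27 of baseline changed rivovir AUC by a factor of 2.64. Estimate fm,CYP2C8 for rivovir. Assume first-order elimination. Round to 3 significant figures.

0.851

Let x = fm,CYP2C8. Because AUC ∝ 1/CL, relative clearance fell to 1/2.64 = 0.3788.
Setting x·0.27 + (1 − x) = 0.3788 and solving: x = (0.3788 − 1)/(0.27 − 1) = 0.851.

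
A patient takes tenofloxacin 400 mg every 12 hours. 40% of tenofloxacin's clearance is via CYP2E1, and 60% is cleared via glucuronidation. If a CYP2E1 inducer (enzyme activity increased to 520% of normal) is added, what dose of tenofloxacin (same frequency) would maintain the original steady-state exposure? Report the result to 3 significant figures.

The CYP2E1 pathway (40% of clearance) increases to 5.2× activity: 0.4 × 5.2 = 2.08.
The remaining 60% of clearance is unaffected.
New clearance relative to baseline: 2.08 + 0.6 = 2.68.
Css,avg = (dose rate)/CL, so holding Css fixed requires dose ∝ CL: 400 × 2.68 = 1.07 × 10³ mg.

1.07 × 10³ mg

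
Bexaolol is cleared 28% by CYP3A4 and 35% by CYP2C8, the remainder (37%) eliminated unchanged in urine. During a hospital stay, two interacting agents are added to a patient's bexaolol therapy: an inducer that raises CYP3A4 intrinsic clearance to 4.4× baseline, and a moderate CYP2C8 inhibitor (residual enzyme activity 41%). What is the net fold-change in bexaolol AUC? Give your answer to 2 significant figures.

The CYP3A4 pathway (28% of clearance) increases to 4.4× activity: 0.28 × 4.4 = 1.232.
The CYP2C8 pathway (35% of clearance) is reduced to 0.41× activity: 0.35 × 0.41 = 0.1435.
Non-CYP routes (37%) are unchanged.
New clearance relative to baseline: 1.232 + 0.1435 + 0.37 = 1.7455.
Because AUC varies inversely with clearance, the combined effect is 1 / 1.7455 = 0.57.

0.57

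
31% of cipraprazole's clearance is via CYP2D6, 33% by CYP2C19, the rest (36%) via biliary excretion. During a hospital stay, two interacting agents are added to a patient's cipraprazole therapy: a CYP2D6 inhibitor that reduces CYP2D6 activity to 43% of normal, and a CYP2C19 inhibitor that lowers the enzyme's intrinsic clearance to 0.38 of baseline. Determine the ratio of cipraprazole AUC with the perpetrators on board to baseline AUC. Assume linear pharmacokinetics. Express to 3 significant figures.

The CYP2D6 pathway (31% of clearance) falls to 0.43× activity: 0.31 × 0.43 = 0.1333.
The CYP2C19 pathway (33% of clearance) is reduced to 0.38× activity: 0.33 × 0.38 = 0.1254.
Non-CYP routes (36%) are unchanged.
New clearance relative to baseline: 0.1333 + 0.1254 + 0.36 = 0.6187.
Because AUC varies inversely with clearance, the combined effect is 1 / 0.6187 = 1.62.

1.62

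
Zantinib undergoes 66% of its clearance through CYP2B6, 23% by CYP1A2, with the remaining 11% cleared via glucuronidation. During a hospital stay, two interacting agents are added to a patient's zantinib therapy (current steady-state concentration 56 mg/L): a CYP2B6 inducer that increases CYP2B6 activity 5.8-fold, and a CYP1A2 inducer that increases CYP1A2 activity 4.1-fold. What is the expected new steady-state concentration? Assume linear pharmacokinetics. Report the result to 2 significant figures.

The CYP2B6 pathway (66% of clearance) rises to 5.8× activity: 0.66 × 5.8 = 3.828.
The CYP1A2 pathway (23% of clearance) increases to 4.1× activity: 0.23 × 4.1 = 0.943.
The remaining 11% of clearance is unaffected.
CL_new/CL_old = 3.828 + 0.943 + 0.11 = 4.881.
New steady-state concentration = 56 / 4.881 = 11 mg/L (concentration scales inversely with clearance).

11 mg/L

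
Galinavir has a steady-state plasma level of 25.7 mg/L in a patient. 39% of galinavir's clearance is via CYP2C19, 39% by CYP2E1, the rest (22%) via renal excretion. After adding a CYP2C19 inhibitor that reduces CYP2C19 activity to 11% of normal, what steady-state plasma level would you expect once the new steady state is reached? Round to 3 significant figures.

The CYP2C19 pathway (39% of clearance) is reduced to 0.11× activity: 0.39 × 0.11 = 0.0429.
CYP2E1 (39%) and the residual 22% are unaffected.
New clearance relative to baseline: 0.0429 + 0.39 + 0.22 = 0.6529.
Steady-state plasma level ∝ 1/CL, so new value = 25.7 / 0.6529 = 39.4 mg/L.

39.4 mg/L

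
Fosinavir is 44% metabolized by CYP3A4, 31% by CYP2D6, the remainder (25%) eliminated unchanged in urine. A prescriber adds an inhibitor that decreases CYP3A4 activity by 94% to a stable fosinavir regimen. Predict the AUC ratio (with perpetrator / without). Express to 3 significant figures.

1.71

CYP3A4: 0.44 × 0.06 = 0.0264
CYP2D6: 0.31 (unchanged)
Other: 0.25 (unchanged)
New clearance relative to baseline: 0.0264 + 0.31 + 0.25 = 0.5864.
Since AUC ∝ 1/CL, the ratio is 1 / 0.5864 = 1.71.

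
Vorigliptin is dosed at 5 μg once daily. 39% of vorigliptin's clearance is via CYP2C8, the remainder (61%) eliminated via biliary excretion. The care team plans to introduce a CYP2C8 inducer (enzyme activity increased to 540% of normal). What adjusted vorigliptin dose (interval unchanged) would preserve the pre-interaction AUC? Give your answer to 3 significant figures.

The CYP2C8 pathway (39% of clearance) increases to 5.4× activity: 0.39 × 5.4 = 2.106.
Non-CYP routes (61%) are unchanged.
Relative clearance = 2.106 + 0.61 = 2.716.
Css,avg = (dose rate)/CL, so holding Css fixed requires dose ∝ CL: 5 × 2.716 = 13.6 μg.

13.6 μg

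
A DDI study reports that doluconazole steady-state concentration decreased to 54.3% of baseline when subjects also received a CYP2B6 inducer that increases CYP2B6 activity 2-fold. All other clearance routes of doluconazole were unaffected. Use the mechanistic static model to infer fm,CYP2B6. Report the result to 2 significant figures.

0.84

Write x for the fraction cleared via CYP2B6. The observed steady-state concentration change means clearance rose to 1/0.543 = 1.842 of baseline.
Setting x·2 + (1 − x) = 1.842 and solving: x = (1.842 − 1)/(2 − 1) = 0.84.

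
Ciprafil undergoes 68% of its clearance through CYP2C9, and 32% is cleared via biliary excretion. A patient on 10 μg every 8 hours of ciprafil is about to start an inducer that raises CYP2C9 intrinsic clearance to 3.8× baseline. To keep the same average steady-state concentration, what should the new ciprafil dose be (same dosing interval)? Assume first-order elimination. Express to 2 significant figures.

29 μg

The CYP2C9 pathway (68% of clearance) increases to 3.8× activity: 0.68 × 3.8 = 2.584.
The remaining 32% of clearance is unaffected.
New clearance relative to baseline: 2.584 + 0.32 = 2.904.
Exposure is unchanged when dose changes in proportion to clearance. New dose = 10 μg × 2.904 = 29 μg.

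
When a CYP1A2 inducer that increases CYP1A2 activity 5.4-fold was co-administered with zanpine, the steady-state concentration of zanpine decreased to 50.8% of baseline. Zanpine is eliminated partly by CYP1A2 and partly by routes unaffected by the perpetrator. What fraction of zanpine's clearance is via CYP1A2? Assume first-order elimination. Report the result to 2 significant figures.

0.22

CL'/CL = 1 / 0.508 = 1.969
5.4·fm + (1 − fm) = 1.969
fm = (1.969 − 1) / (5.4 − 1) = 0.22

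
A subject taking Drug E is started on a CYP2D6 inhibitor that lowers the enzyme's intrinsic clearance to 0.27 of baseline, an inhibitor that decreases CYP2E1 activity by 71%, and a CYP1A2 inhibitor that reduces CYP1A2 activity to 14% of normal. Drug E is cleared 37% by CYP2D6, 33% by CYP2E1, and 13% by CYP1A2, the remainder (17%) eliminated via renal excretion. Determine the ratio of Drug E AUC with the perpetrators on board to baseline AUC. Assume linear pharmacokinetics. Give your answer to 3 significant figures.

CYP2D6: 0.37 × 0.27 = 0.0999
CYP2E1: 0.33 × 0.29 = 0.0957
CYP1A2: 0.13 × 0.14 = 0.0182
Other: 0.17 (unchanged)
CL_new/CL_old = 0.0999 + 0.0957 + 0.0182 + 0.17 = 0.3838.
Because AUC varies inversely with clearance, the combined effect is 1 / 0.3838 = 2.61.

2.61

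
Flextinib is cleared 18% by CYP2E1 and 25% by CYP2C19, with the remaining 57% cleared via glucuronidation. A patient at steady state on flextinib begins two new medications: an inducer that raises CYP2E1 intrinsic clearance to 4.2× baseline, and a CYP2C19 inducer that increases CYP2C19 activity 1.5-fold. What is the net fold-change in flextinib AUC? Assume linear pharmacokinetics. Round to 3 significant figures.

The CYP2E1 pathway (18% of clearance) increases to 4.2× activity: 0.18 × 4.2 = 0.756.
The CYP2C19 pathway (25% of clearance) rises to 1.5× activity: 0.25 × 1.5 = 0.375.
The remaining 57% of clearance is unaffected.
New clearance relative to baseline: 0.756 + 0.375 + 0.57 = 1.701.
Because AUC varies inversely with clearance, the combined effect is 1 / 1.701 = 0.588.

0.588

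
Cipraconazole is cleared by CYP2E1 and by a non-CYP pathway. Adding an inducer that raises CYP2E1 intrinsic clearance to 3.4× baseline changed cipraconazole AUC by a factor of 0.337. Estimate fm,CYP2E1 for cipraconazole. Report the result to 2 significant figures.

0.82

Call the CYP2E1 fraction fm. After the interaction, CL_new/CL_old = fm × 3.4 + (1 − fm).
AUC ratio = 1 / (new CL fraction), so new CL fraction = 1 / 0.337 = 2.967.
fm × 3.4 + 1 − fm = 2.967  ⇒  fm × (3.4 − 1) = 1.967  ⇒  fm = 0.82.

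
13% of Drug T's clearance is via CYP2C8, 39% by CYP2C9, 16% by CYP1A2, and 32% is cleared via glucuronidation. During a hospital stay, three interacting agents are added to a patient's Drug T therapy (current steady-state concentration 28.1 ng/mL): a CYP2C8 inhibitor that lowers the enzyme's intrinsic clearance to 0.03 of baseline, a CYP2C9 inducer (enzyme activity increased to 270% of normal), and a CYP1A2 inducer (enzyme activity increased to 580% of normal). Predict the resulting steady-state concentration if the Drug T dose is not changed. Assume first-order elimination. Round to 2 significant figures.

12 ng/mL

The CYP2C8 pathway (13% of clearance) falls to 0.03× activity: 0.13 × 0.03 = 0.0039.
The CYP2C9 pathway (39% of clearance) is boosted to 2.7× activity: 0.39 × 2.7 = 1.053.
The CYP1A2 pathway (16% of clearance) increases to 5.8× activity: 0.16 × 5.8 = 0.928.
Non-CYP routes (32%) are unchanged.
CL_new/CL_old = 0.0039 + 1.053 + 0.928 + 0.32 = 2.3049.
Dividing the baseline by the relative clearance: 28.1 / 2.3049 = 12 ng/mL.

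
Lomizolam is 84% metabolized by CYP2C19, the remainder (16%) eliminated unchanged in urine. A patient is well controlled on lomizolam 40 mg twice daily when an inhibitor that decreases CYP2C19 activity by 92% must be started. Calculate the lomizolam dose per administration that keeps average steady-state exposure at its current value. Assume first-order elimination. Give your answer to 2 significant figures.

9.1 mg

The CYP2C19 pathway (84% of clearance) is reduced to 0.08× activity: 0.84 × 0.08 = 0.0672.
Non-CYP routes (16%) are unchanged.
CL_new/CL_old = 0.0672 + 0.16 = 0.2272.
Exposure is unchanged when dose changes in proportion to clearance. New dose = 40 mg × 0.2272 = 9.1 mg.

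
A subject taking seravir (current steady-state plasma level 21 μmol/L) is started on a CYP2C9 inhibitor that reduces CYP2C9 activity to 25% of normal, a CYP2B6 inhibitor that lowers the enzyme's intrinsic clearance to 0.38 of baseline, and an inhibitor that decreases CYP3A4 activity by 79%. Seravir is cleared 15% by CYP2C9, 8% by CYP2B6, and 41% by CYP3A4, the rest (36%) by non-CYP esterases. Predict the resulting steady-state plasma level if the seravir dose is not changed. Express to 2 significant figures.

41 μmol/L

The CYP2C9 pathway (15% of clearance) is reduced to 0.25× activity: 0.15 × 0.25 = 0.0375.
The CYP2B6 pathway (8% of clearance) falls to 0.38× activity: 0.08 × 0.38 = 0.0304.
The CYP3A4 pathway (41% of clearance) falls to 0.21× activity: 0.41 × 0.21 = 0.0861.
Non-CYP routes (36%) are unchanged.
New clearance relative to baseline: 0.0375 + 0.0304 + 0.0861 + 0.36 = 0.514.
New steady-state plasma level = 21 / 0.514 = 41 μmol/L (concentration scales inversely with clearance).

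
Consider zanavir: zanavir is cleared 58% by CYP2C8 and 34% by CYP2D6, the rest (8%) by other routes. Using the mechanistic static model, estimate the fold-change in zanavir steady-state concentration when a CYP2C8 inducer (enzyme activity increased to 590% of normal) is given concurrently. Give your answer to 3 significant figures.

CYP2C8: 0.58 × 5.9 = 3.422
CYP2D6: 0.34 (unchanged)
Other: 0.08 (unchanged)
Relative clearance = 3.422 + 0.34 + 0.08 = 3.842.
Steady-state concentration is inversely proportional to clearance, so the fold-change is 1 / 3.842 = 0.260.

0.260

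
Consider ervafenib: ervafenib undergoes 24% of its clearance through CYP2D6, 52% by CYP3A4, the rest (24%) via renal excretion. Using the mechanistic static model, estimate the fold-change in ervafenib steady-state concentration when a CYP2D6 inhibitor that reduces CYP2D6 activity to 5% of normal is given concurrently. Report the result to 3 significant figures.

The CYP2D6 pathway (24% of clearance) drops to 0.05× activity: 0.24 × 0.05 = 0.012.
CYP3A4 (52%) and the residual 24% are unaffected.
CL_new/CL_old = 0.012 + 0.52 + 0.24 = 0.772.
Since steady-state concentration ∝ 1/CL, the ratio is 1 / 0.772 = 1.30.

1.30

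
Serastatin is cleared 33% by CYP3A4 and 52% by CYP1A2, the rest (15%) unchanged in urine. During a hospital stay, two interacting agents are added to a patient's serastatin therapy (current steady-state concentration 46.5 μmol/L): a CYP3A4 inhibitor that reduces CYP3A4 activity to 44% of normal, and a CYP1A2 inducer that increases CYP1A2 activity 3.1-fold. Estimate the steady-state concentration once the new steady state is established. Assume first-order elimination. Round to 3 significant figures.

24.4 μmol/L

The CYP3A4 pathway (33% of clearance) drops to 0.44× activity: 0.33 × 0.44 = 0.1452.
The CYP1A2 pathway (52% of clearance) rises to 3.1× activity: 0.52 × 3.1 = 1.612.
The remaining 15% of clearance is unaffected.
Relative clearance = 0.1452 + 1.612 + 0.15 = 1.9072.
Steady-state concentration ∝ 1/CL: new value = 46.5 / 1.9072 = 24.4 μmol/L.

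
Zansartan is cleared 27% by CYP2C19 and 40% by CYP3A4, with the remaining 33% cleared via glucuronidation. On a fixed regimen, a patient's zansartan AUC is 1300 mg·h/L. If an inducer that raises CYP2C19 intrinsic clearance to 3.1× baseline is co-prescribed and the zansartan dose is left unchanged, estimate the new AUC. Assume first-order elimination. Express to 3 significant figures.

830 mg·h/L

CYP2C19: 0.27 × 3.1 = 0.837
CYP3A4: 0.4 (unchanged)
Other: 0.33 (unchanged)
CL_new/CL_old = 0.837 + 0.4 + 0.33 = 1.567.
New AUC = baseline ÷ relative clearance = 1300 / 1.567 = 830 mg·h/L.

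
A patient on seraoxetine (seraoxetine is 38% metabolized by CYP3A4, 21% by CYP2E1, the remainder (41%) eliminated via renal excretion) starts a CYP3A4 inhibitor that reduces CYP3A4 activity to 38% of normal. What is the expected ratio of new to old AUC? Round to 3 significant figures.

1.31

The CYP3A4 pathway (38% of clearance) falls to 0.38× activity: 0.38 × 0.38 = 0.1444.
CYP2E1 (21%) and the residual 41% are unaffected.
New clearance relative to baseline: 0.1444 + 0.21 + 0.41 = 0.7644.
AUC is inversely proportional to clearance, so the fold-change is 1 / 0.7644 = 1.31.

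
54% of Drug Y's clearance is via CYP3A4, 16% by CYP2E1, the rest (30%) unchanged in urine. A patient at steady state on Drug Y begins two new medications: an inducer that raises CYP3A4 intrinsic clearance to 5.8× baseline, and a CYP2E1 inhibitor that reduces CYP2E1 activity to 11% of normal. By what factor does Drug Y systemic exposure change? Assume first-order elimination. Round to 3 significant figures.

The CYP3A4 pathway (54% of clearance) increases to 5.8× activity: 0.54 × 5.8 = 3.132.
The CYP2E1 pathway (16% of clearance) drops to 0.11× activity: 0.16 × 0.11 = 0.0176.
The remaining 30% of clearance is unaffected.
CL_new/CL_old = 3.132 + 0.0176 + 0.3 = 3.4496.
Net systemic exposure ratio = 1 / 3.4496 = 0.290.

0.290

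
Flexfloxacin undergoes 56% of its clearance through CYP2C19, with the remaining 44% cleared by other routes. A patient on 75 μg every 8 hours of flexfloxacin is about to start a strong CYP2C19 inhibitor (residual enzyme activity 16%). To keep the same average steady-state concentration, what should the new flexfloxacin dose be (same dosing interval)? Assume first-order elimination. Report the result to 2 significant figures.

The CYP2C19 pathway (56% of clearance) falls to 0.16× activity: 0.56 × 0.16 = 0.0896.
Non-CYP routes (44%) are unchanged.
Relative clearance = 0.0896 + 0.44 = 0.5296.
To maintain the same steady-state level, dose must scale with clearance: new dose = 75 × 0.5296 = 40 μg.

40 μg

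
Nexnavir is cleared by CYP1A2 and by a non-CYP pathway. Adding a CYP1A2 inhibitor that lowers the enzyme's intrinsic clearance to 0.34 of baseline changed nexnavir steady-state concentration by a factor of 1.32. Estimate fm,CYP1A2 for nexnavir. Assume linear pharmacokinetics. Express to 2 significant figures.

0.37

CL'/CL = 1 / 1.32 = 0.7576
0.34·fm + (1 − fm) = 0.7576
fm = (0.7576 − 1) / (0.34 − 1) = 0.37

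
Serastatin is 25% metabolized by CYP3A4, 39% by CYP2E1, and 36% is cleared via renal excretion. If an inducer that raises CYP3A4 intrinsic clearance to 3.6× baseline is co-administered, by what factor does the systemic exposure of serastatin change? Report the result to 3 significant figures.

The CYP3A4 pathway (25% of clearance) is boosted to 3.6× activity: 0.25 × 3.6 = 0.9.
CYP2E1 (39%) and the residual 36% are unaffected.
New clearance relative to baseline: 0.9 + 0.39 + 0.36 = 1.65.
Systemic exposure ratio = CL_old/CL_new = 1 / 1.65 = 0.606.

0.606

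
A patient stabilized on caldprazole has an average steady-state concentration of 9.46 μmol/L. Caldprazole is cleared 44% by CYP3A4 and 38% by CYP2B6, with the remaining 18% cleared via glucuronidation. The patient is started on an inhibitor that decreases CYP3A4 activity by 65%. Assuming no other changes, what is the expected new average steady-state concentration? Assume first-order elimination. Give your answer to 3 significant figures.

The CYP3A4 pathway (44% of clearance) falls to 0.35× activity: 0.44 × 0.35 = 0.154.
CYP2B6 (38%) and the residual 18% are unaffected.
CL_new/CL_old = 0.154 + 0.38 + 0.18 = 0.714.
With dosing unchanged, average steady-state concentration scales as 1/CL: 9.46 / 0.714 = 13.2 μmol/L.

13.2 μmol/L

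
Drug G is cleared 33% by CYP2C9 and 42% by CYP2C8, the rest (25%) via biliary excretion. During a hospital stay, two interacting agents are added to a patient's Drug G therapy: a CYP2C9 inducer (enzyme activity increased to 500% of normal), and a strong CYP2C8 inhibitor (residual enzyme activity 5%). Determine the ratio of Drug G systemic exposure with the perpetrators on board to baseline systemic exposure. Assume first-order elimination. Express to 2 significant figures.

0.52

CYP2C9: 0.33 × 5 = 1.65
CYP2C8: 0.42 × 0.05 = 0.021
Other: 0.25 (unchanged)
Relative clearance = 1.65 + 0.021 + 0.25 = 1.921.
Systemic exposure ∝ 1/CL: fold-change = 1 / 1.921 = 0.52.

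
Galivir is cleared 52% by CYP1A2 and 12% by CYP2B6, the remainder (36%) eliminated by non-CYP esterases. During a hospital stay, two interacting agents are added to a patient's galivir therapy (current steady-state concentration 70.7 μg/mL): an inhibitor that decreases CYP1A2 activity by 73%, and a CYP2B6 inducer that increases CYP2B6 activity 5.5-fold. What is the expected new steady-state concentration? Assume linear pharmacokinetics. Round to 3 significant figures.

The CYP1A2 pathway (52% of clearance) falls to 0.27× activity: 0.52 × 0.27 = 0.1404.
The CYP2B6 pathway (12% of clearance) rises to 5.5× activity: 0.12 × 5.5 = 0.66.
The remaining 36% of clearance is unaffected.
New clearance relative to baseline: 0.1404 + 0.66 + 0.36 = 1.1604.
Steady-state concentration ∝ 1/CL: new value = 70.7 / 1.1604 = 60.9 μg/mL.

60.9 μg/mL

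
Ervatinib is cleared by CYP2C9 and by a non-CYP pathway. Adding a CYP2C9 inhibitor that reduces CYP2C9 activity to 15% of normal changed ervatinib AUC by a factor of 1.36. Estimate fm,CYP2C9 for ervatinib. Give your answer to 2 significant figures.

0.31

Write x for the fraction cleared via CYP2C9. The observed AUC change means clearance fell to 1/1.36 = 0.7353 of baseline.
Setting x·0.15 + (1 − x) = 0.7353 and solving: x = (0.7353 − 1)/(0.15 − 1) = 0.31.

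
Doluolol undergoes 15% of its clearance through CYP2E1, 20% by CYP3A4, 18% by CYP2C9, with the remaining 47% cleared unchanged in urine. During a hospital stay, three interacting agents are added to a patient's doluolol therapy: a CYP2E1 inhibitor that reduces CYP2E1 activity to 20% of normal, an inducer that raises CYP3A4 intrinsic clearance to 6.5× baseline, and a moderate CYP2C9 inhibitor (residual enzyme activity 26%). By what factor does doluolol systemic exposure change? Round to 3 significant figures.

The CYP2E1 pathway (15% of clearance) drops to 0.2× activity: 0.15 × 0.2 = 0.03.
The CYP3A4 pathway (20% of clearance) is boosted to 6.5× activity: 0.2 × 6.5 = 1.3.
The CYP2C9 pathway (18% of clearance) falls to 0.26× activity: 0.18 × 0.26 = 0.0468.
The remaining 47% of clearance is unaffected.
Relative clearance = 0.03 + 1.3 + 0.0468 + 0.47 = 1.8468.
Systemic exposure ∝ 1/CL: fold-change = 1 / 1.8468 = 0.541.

0.541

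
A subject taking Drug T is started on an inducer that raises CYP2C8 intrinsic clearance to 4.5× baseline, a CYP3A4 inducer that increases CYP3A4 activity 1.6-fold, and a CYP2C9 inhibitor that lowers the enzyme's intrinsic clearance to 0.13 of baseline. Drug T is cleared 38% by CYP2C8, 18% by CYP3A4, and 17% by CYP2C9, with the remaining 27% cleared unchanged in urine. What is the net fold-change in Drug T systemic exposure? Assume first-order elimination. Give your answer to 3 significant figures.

CYP2C8: 0.38 × 4.5 = 1.71
CYP3A4: 0.18 × 1.6 = 0.288
CYP2C9: 0.17 × 0.13 = 0.0221
Other: 0.27 (unchanged)
Relative clearance = 1.71 + 0.288 + 0.0221 + 0.27 = 2.2901.
Because systemic exposure varies inversely with clearance, the combined effect is 1 / 2.2901 = 0.437.

0.437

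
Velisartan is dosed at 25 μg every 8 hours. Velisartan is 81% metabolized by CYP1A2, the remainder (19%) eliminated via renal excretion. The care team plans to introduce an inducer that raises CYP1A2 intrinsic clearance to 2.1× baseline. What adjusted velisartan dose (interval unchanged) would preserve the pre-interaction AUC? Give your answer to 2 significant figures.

The CYP1A2 pathway (81% of clearance) increases to 2.1× activity: 0.81 × 2.1 = 1.701.
The remaining 19% of clearance is unaffected.
CL_new/CL_old = 1.701 + 0.19 = 1.891.
To maintain the same steady-state level, dose must scale with clearance: new dose = 25 × 1.891 = 47 μg.

47 μg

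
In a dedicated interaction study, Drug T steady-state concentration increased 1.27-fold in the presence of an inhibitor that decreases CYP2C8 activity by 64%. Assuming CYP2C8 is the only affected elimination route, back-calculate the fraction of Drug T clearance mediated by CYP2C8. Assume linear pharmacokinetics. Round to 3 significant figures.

0.332

CL'/CL = 1 / 1.27 = 0.7874
0.36·fm + (1 − fm) = 0.7874
fm = (0.7874 − 1) / (0.36 − 1) = 0.332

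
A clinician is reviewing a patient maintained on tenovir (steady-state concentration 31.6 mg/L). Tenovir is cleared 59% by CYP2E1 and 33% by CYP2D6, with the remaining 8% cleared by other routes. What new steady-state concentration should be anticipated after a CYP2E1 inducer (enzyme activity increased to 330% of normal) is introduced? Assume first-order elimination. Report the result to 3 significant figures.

CYP2E1: 0.59 × 3.3 = 1.947
CYP2D6: 0.33 (unchanged)
Other: 0.08 (unchanged)
CL_new/CL_old = 1.947 + 0.33 + 0.08 = 2.357.
Steady-state concentration ∝ 1/CL, so new value = 31.6 / 2.357 = 13.4 mg/L.

13.4 mg/L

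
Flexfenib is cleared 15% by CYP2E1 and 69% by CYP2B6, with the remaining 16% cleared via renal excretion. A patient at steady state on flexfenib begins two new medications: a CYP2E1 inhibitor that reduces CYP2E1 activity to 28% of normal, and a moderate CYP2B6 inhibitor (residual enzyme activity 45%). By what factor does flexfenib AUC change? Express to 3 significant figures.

The CYP2E1 pathway (15% of clearance) drops to 0.28× activity: 0.15 × 0.28 = 0.042.
The CYP2B6 pathway (69% of clearance) is reduced to 0.45× activity: 0.69 × 0.45 = 0.3105.
The remaining 16% of clearance is unaffected.
Relative clearance = 0.042 + 0.3105 + 0.16 = 0.5125.
Net AUC ratio = 1 / 0.5125 = 1.95.

1.95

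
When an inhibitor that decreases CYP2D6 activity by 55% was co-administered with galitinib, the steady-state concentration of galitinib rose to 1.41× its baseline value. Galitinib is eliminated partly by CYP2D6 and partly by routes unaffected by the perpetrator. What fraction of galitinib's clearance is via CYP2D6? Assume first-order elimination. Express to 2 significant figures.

CL'/CL = 1 / 1.41 = 0.7092
0.45·fm + (1 − fm) = 0.7092
fm = (0.7092 − 1) / (0.45 − 1) = 0.53

0.53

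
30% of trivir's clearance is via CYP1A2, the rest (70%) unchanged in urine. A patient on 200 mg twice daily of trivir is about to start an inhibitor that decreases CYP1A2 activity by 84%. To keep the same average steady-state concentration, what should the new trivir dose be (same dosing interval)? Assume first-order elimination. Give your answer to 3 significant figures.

150 mg

The CYP1A2 pathway (30% of clearance) is reduced to 0.16× activity: 0.3 × 0.16 = 0.048.
The remaining 70% of clearance is unaffected.
Relative clearance = 0.048 + 0.7 = 0.748.
To maintain the same steady-state level, dose must scale with clearance: new dose = 200 × 0.748 = 150 mg.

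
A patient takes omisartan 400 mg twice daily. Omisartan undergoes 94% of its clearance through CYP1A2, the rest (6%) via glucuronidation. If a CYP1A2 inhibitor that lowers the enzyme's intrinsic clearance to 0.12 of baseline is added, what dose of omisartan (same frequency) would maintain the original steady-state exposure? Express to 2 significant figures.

CYP1A2: 0.94 × 0.12 = 0.1128
Other: 0.06 (unchanged)
Relative clearance = 0.1128 + 0.06 = 0.1728.
To maintain the same steady-state level, dose must scale with clearance: new dose = 400 × 0.1728 = 69 mg.

69 mg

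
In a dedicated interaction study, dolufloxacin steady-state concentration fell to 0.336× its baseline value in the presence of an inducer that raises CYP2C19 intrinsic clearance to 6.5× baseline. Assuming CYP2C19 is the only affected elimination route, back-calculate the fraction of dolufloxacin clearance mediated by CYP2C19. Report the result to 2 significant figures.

Let x = fm,CYP2C19. Because steady-state concentration ∝ 1/CL, relative clearance rose to 1/0.336 = 2.976.
Only the CYP2C19 route changed, so 2.976 = x·6.5 + (1 − x), giving x = 0.36.

0.36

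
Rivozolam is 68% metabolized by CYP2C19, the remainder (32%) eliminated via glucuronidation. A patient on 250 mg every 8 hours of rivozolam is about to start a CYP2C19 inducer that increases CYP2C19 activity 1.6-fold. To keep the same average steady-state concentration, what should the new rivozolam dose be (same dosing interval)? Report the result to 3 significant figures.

CYP2C19: 0.68 × 1.6 = 1.088
Other: 0.32 (unchanged)
Relative clearance = 1.088 + 0.32 = 1.408.
To maintain the same steady-state level, dose must scale with clearance: new dose = 250 × 1.408 = 352 mg.

352 mg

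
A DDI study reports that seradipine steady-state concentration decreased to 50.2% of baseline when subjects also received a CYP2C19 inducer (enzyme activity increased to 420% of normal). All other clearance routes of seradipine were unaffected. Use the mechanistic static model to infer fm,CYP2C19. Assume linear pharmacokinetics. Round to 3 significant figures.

Let x = fm,CYP2C19. Because steady-state concentration ∝ 1/CL, relative clearance rose to 1/0.502 = 1.992.
Setting x·4.2 + (1 − x) = 1.992 and solving: x = (1.992 − 1)/(4.2 − 1) = 0.310.

0.310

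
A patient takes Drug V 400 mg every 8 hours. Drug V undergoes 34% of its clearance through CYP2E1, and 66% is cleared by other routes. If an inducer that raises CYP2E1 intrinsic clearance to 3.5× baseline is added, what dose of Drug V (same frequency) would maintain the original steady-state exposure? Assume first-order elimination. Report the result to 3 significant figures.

740 mg

CYP2E1: 0.34 × 3.5 = 1.19
Other: 0.66 (unchanged)
Relative clearance = 1.19 + 0.66 = 1.85.
To maintain the same steady-state level, dose must scale with clearance: new dose = 400 × 1.85 = 740 mg.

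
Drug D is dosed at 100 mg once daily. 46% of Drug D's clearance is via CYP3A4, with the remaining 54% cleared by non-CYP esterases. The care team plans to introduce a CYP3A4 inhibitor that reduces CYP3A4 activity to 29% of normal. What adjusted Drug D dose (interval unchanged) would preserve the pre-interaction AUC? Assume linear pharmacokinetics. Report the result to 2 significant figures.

67 mg

CYP3A4: 0.46 × 0.29 = 0.1334
Other: 0.54 (unchanged)
Relative clearance = 0.1334 + 0.54 = 0.6734.
To maintain the same steady-state level, dose must scale with clearance: new dose = 100 × 0.6734 = 67 mg.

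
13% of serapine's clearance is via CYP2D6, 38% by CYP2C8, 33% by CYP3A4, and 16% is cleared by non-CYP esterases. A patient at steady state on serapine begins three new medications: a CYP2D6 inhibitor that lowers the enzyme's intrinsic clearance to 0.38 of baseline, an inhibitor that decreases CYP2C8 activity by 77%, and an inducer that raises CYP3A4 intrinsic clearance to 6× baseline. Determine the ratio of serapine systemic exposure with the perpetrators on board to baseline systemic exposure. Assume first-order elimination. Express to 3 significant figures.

0.439

The CYP2D6 pathway (13% of clearance) falls to 0.38× activity: 0.13 × 0.38 = 0.0494.
The CYP2C8 pathway (38% of clearance) drops to 0.23× activity: 0.38 × 0.23 = 0.0874.
The CYP3A4 pathway (33% of clearance) rises to 6× activity: 0.33 × 6 = 1.98.
The remaining 16% of clearance is unaffected.
New clearance relative to baseline: 0.0494 + 0.0874 + 1.98 + 0.16 = 2.2768.
Net systemic exposure ratio = 1 / 2.2768 = 0.439.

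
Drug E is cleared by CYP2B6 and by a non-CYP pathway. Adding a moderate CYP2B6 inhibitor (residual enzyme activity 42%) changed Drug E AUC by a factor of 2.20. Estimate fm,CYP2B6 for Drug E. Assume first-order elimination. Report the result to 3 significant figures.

Let fm be the CYP2B6 fraction. New clearance relative to baseline = fm × 0.42 + (1 − fm).
AUC ratio = 1 / (new CL fraction), so new CL fraction = 1 / 2.20 = 0.4545.
fm × 0.42 + 1 − fm = 0.4545  ⇒  fm × (0.42 − 1) = −0.5455  ⇒  fm = 0.940.

0.940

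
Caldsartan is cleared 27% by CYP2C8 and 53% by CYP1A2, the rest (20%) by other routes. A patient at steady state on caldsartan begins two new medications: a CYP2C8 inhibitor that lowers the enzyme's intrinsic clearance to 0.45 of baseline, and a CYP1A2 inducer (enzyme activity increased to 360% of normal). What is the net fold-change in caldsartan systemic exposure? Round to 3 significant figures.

CYP2C8: 0.27 × 0.45 = 0.1215
CYP1A2: 0.53 × 3.6 = 1.908
Other: 0.2 (unchanged)
CL_new/CL_old = 0.1215 + 1.908 + 0.2 = 2.2295.
Because systemic exposure varies inversely with clearance, the combined effect is 1 / 2.2295 = 0.449.

0.449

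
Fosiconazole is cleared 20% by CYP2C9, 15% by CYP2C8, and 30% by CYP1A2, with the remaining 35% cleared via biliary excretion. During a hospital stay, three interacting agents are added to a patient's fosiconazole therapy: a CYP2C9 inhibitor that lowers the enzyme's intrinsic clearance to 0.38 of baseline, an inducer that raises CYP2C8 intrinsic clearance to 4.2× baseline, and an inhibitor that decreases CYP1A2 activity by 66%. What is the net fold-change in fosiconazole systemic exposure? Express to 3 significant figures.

CYP2C9: 0.2 × 0.38 = 0.076
CYP2C8: 0.15 × 4.2 = 0.63
CYP1A2: 0.3 × 0.34 = 0.102
Other: 0.35 (unchanged)
Relative clearance = 0.076 + 0.63 + 0.102 + 0.35 = 1.158.
Systemic exposure ∝ 1/CL: fold-change = 1 / 1.158 = 0.864.

0.864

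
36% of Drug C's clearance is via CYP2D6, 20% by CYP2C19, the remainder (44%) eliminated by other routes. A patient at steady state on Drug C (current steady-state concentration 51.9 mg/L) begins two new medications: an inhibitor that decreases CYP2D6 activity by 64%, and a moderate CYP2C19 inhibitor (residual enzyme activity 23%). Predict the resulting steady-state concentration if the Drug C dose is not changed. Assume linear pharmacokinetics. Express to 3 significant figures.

84.3 mg/L

CYP2D6: 0.36 × 0.36 = 0.1296
CYP2C19: 0.2 × 0.23 = 0.046
Other: 0.44 (unchanged)
New clearance relative to baseline: 0.1296 + 0.046 + 0.44 = 0.6156.
New steady-state concentration = 51.9 / 0.6156 = 84.3 mg/L (concentration scales inversely with clearance).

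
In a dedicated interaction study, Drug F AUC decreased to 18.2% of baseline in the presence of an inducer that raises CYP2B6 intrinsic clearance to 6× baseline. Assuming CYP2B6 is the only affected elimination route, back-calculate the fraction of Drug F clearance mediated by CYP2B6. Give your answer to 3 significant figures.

CL'/CL = 1 / 0.182 = 5.495
6·fm + (1 − fm) = 5.495
fm = (5.495 − 1) / (6 − 1) = 0.899

0.899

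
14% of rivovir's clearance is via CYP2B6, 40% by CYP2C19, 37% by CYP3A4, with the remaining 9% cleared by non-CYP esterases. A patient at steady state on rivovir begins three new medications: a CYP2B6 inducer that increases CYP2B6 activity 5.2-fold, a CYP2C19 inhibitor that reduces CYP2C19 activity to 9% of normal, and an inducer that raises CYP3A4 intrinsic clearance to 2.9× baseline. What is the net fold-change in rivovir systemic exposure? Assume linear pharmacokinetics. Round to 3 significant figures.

The CYP2B6 pathway (14% of clearance) is boosted to 5.2× activity: 0.14 × 5.2 = 0.728.
The CYP2C19 pathway (40% of clearance) is reduced to 0.09× activity: 0.4 × 0.09 = 0.036.
The CYP3A4 pathway (37% of clearance) increases to 2.9× activity: 0.37 × 2.9 = 1.073.
The remaining 9% of clearance is unaffected.
CL_new/CL_old = 0.728 + 0.036 + 1.073 + 0.09 = 1.927.
Net systemic exposure ratio = 1 / 1.927 = 0.519.

0.519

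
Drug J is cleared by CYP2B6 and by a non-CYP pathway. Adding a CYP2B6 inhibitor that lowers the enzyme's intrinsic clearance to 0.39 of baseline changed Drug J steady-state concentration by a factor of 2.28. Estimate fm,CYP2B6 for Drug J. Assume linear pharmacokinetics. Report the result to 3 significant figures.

Write x for the fraction cleared via CYP2B6. The observed steady-state concentration change means clearance fell to 1/2.28 = 0.4386 of baseline.
Setting x·0.39 + (1 − x) = 0.4386 and solving: x = (0.4386 − 1)/(0.39 − 1) = 0.920.

0.920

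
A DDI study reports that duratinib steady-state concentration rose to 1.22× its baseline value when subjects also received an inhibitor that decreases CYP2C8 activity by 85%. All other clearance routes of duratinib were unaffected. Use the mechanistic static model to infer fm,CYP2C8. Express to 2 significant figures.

0.21

Let x = fm,CYP2C8. Because steady-state concentration ∝ 1/CL, relative clearance fell to 1/1.22 = 0.8197.
Setting x·0.15 + (1 − x) = 0.8197 and solving: x = (0.8197 − 1)/(0.15 − 1) = 0.21.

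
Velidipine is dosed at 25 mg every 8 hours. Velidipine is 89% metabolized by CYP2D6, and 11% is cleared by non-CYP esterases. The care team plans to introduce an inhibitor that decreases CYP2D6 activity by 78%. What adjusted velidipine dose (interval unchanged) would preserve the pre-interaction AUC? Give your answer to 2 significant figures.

7.6 mg

The CYP2D6 pathway (89% of clearance) falls to 0.22× activity: 0.89 × 0.22 = 0.1958.
Non-CYP routes (11%) are unchanged.
CL_new/CL_old = 0.1958 + 0.11 = 0.3058.
Css,avg = (dose rate)/CL, so holding Css fixed requires dose ∝ CL: 25 × 0.3058 = 7.6 mg.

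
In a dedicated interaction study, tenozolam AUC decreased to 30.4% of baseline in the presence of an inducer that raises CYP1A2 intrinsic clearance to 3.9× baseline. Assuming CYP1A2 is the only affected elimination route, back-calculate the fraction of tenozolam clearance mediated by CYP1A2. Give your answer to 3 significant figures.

Let fm be the CYP1A2 fraction. New clearance relative to baseline = fm × 3.9 + (1 − fm).
AUC ratio = 1 / (new CL fraction), so new CL fraction = 1 / 0.304 = 3.289.
fm × 3.9 + 1 − fm = 3.289  ⇒  fm × (3.9 − 1) = 2.289  ⇒  fm = 0.789.

0.789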